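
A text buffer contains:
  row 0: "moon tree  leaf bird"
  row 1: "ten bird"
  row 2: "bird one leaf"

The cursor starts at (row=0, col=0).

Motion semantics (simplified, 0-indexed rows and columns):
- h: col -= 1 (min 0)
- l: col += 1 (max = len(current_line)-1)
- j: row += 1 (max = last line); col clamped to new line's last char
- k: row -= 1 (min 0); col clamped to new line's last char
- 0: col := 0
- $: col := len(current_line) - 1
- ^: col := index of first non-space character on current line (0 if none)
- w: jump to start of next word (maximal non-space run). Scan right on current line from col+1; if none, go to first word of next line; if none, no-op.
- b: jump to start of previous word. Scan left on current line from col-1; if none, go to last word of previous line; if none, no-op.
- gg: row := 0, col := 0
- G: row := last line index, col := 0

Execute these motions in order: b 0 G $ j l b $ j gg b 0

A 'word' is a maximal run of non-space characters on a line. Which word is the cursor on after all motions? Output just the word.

Answer: moon

Derivation:
After 1 (b): row=0 col=0 char='m'
After 2 (0): row=0 col=0 char='m'
After 3 (G): row=2 col=0 char='b'
After 4 ($): row=2 col=12 char='f'
After 5 (j): row=2 col=12 char='f'
After 6 (l): row=2 col=12 char='f'
After 7 (b): row=2 col=9 char='l'
After 8 ($): row=2 col=12 char='f'
After 9 (j): row=2 col=12 char='f'
After 10 (gg): row=0 col=0 char='m'
After 11 (b): row=0 col=0 char='m'
After 12 (0): row=0 col=0 char='m'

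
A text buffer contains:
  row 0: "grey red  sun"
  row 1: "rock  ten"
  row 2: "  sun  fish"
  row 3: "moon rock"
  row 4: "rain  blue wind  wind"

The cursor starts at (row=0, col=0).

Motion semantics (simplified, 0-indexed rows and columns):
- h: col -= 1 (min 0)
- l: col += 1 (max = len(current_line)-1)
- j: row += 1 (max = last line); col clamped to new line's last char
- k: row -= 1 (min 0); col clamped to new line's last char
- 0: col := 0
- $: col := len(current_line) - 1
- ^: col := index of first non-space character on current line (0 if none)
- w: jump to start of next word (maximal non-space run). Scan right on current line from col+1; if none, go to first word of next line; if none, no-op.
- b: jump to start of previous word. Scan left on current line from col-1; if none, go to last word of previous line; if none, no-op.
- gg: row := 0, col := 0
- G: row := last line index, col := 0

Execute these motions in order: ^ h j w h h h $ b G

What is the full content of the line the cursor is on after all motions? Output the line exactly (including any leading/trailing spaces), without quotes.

Answer: rain  blue wind  wind

Derivation:
After 1 (^): row=0 col=0 char='g'
After 2 (h): row=0 col=0 char='g'
After 3 (j): row=1 col=0 char='r'
After 4 (w): row=1 col=6 char='t'
After 5 (h): row=1 col=5 char='_'
After 6 (h): row=1 col=4 char='_'
After 7 (h): row=1 col=3 char='k'
After 8 ($): row=1 col=8 char='n'
After 9 (b): row=1 col=6 char='t'
After 10 (G): row=4 col=0 char='r'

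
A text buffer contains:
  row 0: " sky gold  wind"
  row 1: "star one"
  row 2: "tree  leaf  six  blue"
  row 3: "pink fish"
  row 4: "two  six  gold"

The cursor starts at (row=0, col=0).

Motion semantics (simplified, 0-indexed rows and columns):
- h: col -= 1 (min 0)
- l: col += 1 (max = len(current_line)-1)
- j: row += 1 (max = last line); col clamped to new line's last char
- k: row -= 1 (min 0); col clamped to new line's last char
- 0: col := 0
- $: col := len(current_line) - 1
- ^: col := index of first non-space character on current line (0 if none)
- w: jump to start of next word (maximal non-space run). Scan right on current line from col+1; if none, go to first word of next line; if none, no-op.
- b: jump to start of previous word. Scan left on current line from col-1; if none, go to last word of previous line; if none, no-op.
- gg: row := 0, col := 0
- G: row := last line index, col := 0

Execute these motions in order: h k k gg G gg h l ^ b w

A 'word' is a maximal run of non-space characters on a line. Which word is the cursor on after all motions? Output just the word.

After 1 (h): row=0 col=0 char='_'
After 2 (k): row=0 col=0 char='_'
After 3 (k): row=0 col=0 char='_'
After 4 (gg): row=0 col=0 char='_'
After 5 (G): row=4 col=0 char='t'
After 6 (gg): row=0 col=0 char='_'
After 7 (h): row=0 col=0 char='_'
After 8 (l): row=0 col=1 char='s'
After 9 (^): row=0 col=1 char='s'
After 10 (b): row=0 col=1 char='s'
After 11 (w): row=0 col=5 char='g'

Answer: gold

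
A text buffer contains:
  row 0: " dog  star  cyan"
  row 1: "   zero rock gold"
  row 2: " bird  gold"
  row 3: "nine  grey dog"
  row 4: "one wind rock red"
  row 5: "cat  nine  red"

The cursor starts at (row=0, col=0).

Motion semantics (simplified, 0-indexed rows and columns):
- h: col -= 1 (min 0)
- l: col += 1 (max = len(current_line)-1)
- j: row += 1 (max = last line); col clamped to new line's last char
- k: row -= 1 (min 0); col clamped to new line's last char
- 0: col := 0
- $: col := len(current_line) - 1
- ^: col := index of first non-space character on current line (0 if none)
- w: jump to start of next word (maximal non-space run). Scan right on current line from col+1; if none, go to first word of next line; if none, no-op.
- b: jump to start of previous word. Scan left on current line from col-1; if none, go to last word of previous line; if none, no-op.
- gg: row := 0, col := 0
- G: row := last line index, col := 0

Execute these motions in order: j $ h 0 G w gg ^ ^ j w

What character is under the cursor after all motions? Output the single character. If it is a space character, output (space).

After 1 (j): row=1 col=0 char='_'
After 2 ($): row=1 col=16 char='d'
After 3 (h): row=1 col=15 char='l'
After 4 (0): row=1 col=0 char='_'
After 5 (G): row=5 col=0 char='c'
After 6 (w): row=5 col=5 char='n'
After 7 (gg): row=0 col=0 char='_'
After 8 (^): row=0 col=1 char='d'
After 9 (^): row=0 col=1 char='d'
After 10 (j): row=1 col=1 char='_'
After 11 (w): row=1 col=3 char='z'

Answer: z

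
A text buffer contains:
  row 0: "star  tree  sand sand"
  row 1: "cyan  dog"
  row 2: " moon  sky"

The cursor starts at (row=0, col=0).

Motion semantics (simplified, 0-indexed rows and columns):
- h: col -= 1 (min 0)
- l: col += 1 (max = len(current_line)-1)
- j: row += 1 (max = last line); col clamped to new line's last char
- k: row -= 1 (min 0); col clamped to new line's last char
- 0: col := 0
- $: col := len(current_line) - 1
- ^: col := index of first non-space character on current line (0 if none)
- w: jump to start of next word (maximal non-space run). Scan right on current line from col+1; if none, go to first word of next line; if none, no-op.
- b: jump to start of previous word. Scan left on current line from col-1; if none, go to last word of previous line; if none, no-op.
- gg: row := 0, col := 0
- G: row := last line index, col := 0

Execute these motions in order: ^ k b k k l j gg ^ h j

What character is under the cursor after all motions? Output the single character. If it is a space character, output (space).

After 1 (^): row=0 col=0 char='s'
After 2 (k): row=0 col=0 char='s'
After 3 (b): row=0 col=0 char='s'
After 4 (k): row=0 col=0 char='s'
After 5 (k): row=0 col=0 char='s'
After 6 (l): row=0 col=1 char='t'
After 7 (j): row=1 col=1 char='y'
After 8 (gg): row=0 col=0 char='s'
After 9 (^): row=0 col=0 char='s'
After 10 (h): row=0 col=0 char='s'
After 11 (j): row=1 col=0 char='c'

Answer: c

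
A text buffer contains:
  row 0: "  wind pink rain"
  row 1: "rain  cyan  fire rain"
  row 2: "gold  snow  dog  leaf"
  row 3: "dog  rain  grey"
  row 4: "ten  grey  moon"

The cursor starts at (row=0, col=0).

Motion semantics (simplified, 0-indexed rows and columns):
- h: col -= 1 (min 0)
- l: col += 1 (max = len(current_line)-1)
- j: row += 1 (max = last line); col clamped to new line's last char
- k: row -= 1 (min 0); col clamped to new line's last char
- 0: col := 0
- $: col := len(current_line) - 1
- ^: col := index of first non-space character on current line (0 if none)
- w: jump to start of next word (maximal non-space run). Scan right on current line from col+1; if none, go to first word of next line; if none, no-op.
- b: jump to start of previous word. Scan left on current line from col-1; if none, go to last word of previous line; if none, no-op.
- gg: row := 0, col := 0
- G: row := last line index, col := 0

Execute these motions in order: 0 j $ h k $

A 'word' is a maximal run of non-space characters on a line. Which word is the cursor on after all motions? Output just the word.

Answer: rain

Derivation:
After 1 (0): row=0 col=0 char='_'
After 2 (j): row=1 col=0 char='r'
After 3 ($): row=1 col=20 char='n'
After 4 (h): row=1 col=19 char='i'
After 5 (k): row=0 col=15 char='n'
After 6 ($): row=0 col=15 char='n'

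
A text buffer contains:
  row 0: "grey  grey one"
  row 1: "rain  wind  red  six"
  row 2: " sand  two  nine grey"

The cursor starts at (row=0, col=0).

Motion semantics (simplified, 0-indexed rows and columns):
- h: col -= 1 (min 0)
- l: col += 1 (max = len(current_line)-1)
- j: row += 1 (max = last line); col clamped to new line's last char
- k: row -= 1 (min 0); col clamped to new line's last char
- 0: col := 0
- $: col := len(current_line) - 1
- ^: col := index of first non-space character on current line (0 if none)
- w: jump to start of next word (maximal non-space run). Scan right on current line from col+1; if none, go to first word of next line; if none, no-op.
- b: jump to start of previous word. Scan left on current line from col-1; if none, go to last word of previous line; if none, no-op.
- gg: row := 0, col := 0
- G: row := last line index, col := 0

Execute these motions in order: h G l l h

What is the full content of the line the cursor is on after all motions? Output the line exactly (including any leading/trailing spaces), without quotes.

Answer:  sand  two  nine grey

Derivation:
After 1 (h): row=0 col=0 char='g'
After 2 (G): row=2 col=0 char='_'
After 3 (l): row=2 col=1 char='s'
After 4 (l): row=2 col=2 char='a'
After 5 (h): row=2 col=1 char='s'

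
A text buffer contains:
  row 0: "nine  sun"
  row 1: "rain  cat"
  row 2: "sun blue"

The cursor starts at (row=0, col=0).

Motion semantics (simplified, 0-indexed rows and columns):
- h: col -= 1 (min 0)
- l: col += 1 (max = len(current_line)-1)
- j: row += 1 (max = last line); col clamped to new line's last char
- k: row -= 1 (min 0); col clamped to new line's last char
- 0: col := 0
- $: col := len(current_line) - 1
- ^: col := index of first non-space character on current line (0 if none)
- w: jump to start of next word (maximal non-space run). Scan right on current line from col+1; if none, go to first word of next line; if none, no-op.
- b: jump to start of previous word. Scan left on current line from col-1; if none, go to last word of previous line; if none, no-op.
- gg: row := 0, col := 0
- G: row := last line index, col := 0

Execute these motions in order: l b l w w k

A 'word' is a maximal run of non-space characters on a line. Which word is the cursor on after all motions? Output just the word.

After 1 (l): row=0 col=1 char='i'
After 2 (b): row=0 col=0 char='n'
After 3 (l): row=0 col=1 char='i'
After 4 (w): row=0 col=6 char='s'
After 5 (w): row=1 col=0 char='r'
After 6 (k): row=0 col=0 char='n'

Answer: nine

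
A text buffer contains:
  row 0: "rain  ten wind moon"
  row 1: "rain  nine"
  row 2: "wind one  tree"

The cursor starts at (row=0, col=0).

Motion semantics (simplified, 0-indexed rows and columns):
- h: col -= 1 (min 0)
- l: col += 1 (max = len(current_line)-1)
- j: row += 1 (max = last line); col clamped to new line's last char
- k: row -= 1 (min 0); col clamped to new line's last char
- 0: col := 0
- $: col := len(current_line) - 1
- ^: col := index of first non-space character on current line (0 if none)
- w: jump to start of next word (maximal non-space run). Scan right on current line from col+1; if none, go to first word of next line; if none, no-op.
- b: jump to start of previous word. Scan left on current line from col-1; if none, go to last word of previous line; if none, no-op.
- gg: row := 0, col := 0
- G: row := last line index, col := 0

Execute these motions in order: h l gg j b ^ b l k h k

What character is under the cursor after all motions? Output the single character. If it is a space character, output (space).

Answer: r

Derivation:
After 1 (h): row=0 col=0 char='r'
After 2 (l): row=0 col=1 char='a'
After 3 (gg): row=0 col=0 char='r'
After 4 (j): row=1 col=0 char='r'
After 5 (b): row=0 col=15 char='m'
After 6 (^): row=0 col=0 char='r'
After 7 (b): row=0 col=0 char='r'
After 8 (l): row=0 col=1 char='a'
After 9 (k): row=0 col=1 char='a'
After 10 (h): row=0 col=0 char='r'
After 11 (k): row=0 col=0 char='r'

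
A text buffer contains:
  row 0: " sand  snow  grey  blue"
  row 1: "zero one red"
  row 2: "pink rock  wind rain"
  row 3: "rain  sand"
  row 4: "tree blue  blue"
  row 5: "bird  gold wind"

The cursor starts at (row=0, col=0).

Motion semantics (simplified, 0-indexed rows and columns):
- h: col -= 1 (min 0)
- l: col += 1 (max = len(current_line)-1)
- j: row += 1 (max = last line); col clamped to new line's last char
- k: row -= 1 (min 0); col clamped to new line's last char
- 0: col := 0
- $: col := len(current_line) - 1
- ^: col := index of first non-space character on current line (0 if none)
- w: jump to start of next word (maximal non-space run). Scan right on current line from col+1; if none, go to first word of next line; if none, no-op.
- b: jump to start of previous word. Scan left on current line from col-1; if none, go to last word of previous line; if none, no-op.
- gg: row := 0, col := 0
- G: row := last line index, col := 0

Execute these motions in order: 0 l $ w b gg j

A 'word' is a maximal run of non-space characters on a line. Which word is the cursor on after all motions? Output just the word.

After 1 (0): row=0 col=0 char='_'
After 2 (l): row=0 col=1 char='s'
After 3 ($): row=0 col=22 char='e'
After 4 (w): row=1 col=0 char='z'
After 5 (b): row=0 col=19 char='b'
After 6 (gg): row=0 col=0 char='_'
After 7 (j): row=1 col=0 char='z'

Answer: zero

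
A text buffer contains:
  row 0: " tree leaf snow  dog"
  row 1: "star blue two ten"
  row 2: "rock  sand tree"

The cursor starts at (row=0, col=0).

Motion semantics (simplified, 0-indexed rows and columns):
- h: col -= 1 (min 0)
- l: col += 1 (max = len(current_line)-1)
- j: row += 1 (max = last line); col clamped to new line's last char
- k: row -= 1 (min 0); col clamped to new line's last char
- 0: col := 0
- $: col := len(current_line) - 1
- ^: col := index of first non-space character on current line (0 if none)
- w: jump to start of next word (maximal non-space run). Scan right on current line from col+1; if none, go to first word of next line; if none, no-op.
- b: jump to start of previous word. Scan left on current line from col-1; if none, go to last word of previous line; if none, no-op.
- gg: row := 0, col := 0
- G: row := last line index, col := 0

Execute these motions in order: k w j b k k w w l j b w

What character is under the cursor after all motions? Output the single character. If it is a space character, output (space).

Answer: t

Derivation:
After 1 (k): row=0 col=0 char='_'
After 2 (w): row=0 col=1 char='t'
After 3 (j): row=1 col=1 char='t'
After 4 (b): row=1 col=0 char='s'
After 5 (k): row=0 col=0 char='_'
After 6 (k): row=0 col=0 char='_'
After 7 (w): row=0 col=1 char='t'
After 8 (w): row=0 col=6 char='l'
After 9 (l): row=0 col=7 char='e'
After 10 (j): row=1 col=7 char='u'
After 11 (b): row=1 col=5 char='b'
After 12 (w): row=1 col=10 char='t'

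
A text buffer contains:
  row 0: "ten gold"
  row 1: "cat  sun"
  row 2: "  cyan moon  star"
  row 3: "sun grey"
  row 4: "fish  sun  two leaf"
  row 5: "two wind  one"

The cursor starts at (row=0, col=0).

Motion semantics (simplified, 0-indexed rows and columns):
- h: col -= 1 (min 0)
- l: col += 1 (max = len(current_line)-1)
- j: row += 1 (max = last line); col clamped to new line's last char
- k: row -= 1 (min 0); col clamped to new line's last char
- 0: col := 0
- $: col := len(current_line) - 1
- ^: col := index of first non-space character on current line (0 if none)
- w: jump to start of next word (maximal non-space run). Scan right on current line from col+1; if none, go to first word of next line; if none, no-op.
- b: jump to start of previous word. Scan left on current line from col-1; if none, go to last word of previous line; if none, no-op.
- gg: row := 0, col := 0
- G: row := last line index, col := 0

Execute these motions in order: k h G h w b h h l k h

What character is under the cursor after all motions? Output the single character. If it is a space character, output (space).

After 1 (k): row=0 col=0 char='t'
After 2 (h): row=0 col=0 char='t'
After 3 (G): row=5 col=0 char='t'
After 4 (h): row=5 col=0 char='t'
After 5 (w): row=5 col=4 char='w'
After 6 (b): row=5 col=0 char='t'
After 7 (h): row=5 col=0 char='t'
After 8 (h): row=5 col=0 char='t'
After 9 (l): row=5 col=1 char='w'
After 10 (k): row=4 col=1 char='i'
After 11 (h): row=4 col=0 char='f'

Answer: f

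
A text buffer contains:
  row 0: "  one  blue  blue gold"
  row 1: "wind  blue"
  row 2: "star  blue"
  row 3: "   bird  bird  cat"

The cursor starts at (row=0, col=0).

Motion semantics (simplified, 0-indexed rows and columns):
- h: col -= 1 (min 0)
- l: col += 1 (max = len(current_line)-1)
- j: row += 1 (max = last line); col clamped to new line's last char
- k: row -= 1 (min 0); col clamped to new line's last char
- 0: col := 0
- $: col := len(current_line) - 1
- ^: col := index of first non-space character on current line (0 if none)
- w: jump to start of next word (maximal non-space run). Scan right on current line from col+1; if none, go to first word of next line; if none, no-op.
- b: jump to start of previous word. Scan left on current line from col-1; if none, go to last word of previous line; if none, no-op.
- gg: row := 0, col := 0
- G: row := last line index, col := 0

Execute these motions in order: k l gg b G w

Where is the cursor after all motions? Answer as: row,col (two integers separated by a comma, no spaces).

After 1 (k): row=0 col=0 char='_'
After 2 (l): row=0 col=1 char='_'
After 3 (gg): row=0 col=0 char='_'
After 4 (b): row=0 col=0 char='_'
After 5 (G): row=3 col=0 char='_'
After 6 (w): row=3 col=3 char='b'

Answer: 3,3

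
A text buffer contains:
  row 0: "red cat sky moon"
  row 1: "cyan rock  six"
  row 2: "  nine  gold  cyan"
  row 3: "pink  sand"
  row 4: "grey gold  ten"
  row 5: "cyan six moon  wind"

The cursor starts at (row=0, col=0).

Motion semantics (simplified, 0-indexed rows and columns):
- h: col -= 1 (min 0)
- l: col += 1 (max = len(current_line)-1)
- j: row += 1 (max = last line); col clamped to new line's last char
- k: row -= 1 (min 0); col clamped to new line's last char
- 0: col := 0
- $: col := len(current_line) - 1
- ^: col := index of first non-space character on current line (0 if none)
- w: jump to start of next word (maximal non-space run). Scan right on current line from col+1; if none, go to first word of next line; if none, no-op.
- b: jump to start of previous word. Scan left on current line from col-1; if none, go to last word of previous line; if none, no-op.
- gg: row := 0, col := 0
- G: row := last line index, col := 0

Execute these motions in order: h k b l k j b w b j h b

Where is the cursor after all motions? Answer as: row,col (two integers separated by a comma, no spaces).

Answer: 1,11

Derivation:
After 1 (h): row=0 col=0 char='r'
After 2 (k): row=0 col=0 char='r'
After 3 (b): row=0 col=0 char='r'
After 4 (l): row=0 col=1 char='e'
After 5 (k): row=0 col=1 char='e'
After 6 (j): row=1 col=1 char='y'
After 7 (b): row=1 col=0 char='c'
After 8 (w): row=1 col=5 char='r'
After 9 (b): row=1 col=0 char='c'
After 10 (j): row=2 col=0 char='_'
After 11 (h): row=2 col=0 char='_'
After 12 (b): row=1 col=11 char='s'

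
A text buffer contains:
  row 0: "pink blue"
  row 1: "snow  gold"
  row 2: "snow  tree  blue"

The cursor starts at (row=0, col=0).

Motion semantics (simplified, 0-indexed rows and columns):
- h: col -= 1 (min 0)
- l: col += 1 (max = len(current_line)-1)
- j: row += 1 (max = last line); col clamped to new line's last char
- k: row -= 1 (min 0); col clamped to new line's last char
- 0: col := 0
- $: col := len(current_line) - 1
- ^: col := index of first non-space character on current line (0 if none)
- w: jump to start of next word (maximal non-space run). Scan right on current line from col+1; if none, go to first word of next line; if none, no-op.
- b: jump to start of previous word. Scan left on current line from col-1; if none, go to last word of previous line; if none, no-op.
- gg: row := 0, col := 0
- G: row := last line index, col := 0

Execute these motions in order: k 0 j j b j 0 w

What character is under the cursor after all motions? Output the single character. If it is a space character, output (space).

After 1 (k): row=0 col=0 char='p'
After 2 (0): row=0 col=0 char='p'
After 3 (j): row=1 col=0 char='s'
After 4 (j): row=2 col=0 char='s'
After 5 (b): row=1 col=6 char='g'
After 6 (j): row=2 col=6 char='t'
After 7 (0): row=2 col=0 char='s'
After 8 (w): row=2 col=6 char='t'

Answer: t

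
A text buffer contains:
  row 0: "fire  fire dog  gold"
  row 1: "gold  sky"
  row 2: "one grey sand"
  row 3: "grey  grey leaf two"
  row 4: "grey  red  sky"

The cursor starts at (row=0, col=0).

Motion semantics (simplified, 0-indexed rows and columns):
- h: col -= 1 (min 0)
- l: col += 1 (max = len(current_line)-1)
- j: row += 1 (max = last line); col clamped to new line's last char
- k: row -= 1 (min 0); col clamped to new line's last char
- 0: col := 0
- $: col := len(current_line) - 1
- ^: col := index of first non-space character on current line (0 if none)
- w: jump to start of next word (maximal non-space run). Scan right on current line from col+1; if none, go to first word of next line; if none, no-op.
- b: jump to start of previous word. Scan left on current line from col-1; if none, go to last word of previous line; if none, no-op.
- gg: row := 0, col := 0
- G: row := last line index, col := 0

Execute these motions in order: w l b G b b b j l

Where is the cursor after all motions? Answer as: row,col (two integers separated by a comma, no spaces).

After 1 (w): row=0 col=6 char='f'
After 2 (l): row=0 col=7 char='i'
After 3 (b): row=0 col=6 char='f'
After 4 (G): row=4 col=0 char='g'
After 5 (b): row=3 col=16 char='t'
After 6 (b): row=3 col=11 char='l'
After 7 (b): row=3 col=6 char='g'
After 8 (j): row=4 col=6 char='r'
After 9 (l): row=4 col=7 char='e'

Answer: 4,7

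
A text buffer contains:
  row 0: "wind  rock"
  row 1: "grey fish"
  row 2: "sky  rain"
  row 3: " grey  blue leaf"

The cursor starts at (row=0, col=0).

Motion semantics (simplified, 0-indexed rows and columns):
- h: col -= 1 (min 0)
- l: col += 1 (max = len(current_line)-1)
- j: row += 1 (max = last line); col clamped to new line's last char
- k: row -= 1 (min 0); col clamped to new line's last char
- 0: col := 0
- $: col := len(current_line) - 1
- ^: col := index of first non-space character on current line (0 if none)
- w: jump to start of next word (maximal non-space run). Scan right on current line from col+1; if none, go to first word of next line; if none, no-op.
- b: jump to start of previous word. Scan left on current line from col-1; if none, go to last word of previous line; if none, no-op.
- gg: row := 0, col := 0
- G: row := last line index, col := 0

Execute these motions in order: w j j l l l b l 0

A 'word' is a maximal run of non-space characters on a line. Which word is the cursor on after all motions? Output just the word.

After 1 (w): row=0 col=6 char='r'
After 2 (j): row=1 col=6 char='i'
After 3 (j): row=2 col=6 char='a'
After 4 (l): row=2 col=7 char='i'
After 5 (l): row=2 col=8 char='n'
After 6 (l): row=2 col=8 char='n'
After 7 (b): row=2 col=5 char='r'
After 8 (l): row=2 col=6 char='a'
After 9 (0): row=2 col=0 char='s'

Answer: sky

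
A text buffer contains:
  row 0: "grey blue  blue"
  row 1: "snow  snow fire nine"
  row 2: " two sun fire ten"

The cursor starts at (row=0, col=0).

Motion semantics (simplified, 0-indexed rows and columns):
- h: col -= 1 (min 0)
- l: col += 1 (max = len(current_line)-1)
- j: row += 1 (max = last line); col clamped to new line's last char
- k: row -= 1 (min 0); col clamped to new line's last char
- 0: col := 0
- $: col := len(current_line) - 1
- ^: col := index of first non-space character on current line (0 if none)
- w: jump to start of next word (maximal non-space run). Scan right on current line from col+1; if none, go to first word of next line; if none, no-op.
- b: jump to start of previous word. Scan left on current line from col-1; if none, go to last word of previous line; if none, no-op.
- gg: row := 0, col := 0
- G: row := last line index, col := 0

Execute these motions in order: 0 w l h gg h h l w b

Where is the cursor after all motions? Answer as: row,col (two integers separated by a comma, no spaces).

After 1 (0): row=0 col=0 char='g'
After 2 (w): row=0 col=5 char='b'
After 3 (l): row=0 col=6 char='l'
After 4 (h): row=0 col=5 char='b'
After 5 (gg): row=0 col=0 char='g'
After 6 (h): row=0 col=0 char='g'
After 7 (h): row=0 col=0 char='g'
After 8 (l): row=0 col=1 char='r'
After 9 (w): row=0 col=5 char='b'
After 10 (b): row=0 col=0 char='g'

Answer: 0,0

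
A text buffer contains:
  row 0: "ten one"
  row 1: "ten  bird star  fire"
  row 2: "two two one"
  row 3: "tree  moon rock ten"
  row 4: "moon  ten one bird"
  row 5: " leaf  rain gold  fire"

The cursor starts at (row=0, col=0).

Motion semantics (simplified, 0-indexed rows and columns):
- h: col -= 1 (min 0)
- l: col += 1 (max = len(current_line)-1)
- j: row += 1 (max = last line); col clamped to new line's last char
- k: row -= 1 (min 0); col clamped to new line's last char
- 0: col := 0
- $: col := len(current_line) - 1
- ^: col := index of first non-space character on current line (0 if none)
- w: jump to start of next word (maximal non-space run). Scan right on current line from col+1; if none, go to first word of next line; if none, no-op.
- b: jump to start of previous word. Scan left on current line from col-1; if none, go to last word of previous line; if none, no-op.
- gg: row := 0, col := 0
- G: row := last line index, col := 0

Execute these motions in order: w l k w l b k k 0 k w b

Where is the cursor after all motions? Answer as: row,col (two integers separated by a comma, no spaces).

After 1 (w): row=0 col=4 char='o'
After 2 (l): row=0 col=5 char='n'
After 3 (k): row=0 col=5 char='n'
After 4 (w): row=1 col=0 char='t'
After 5 (l): row=1 col=1 char='e'
After 6 (b): row=1 col=0 char='t'
After 7 (k): row=0 col=0 char='t'
After 8 (k): row=0 col=0 char='t'
After 9 (0): row=0 col=0 char='t'
After 10 (k): row=0 col=0 char='t'
After 11 (w): row=0 col=4 char='o'
After 12 (b): row=0 col=0 char='t'

Answer: 0,0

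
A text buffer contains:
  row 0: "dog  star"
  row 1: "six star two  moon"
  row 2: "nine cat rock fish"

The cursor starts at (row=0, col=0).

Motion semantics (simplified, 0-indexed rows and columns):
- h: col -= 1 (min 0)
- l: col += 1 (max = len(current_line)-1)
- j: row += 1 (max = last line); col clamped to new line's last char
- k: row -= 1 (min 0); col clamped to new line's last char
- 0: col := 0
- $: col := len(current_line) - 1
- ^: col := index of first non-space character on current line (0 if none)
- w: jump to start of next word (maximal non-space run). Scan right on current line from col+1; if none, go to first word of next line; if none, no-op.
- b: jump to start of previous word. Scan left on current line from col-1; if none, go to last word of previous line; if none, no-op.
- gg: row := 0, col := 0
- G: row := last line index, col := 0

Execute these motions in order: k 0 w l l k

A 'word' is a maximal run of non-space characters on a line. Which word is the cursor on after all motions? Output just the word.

After 1 (k): row=0 col=0 char='d'
After 2 (0): row=0 col=0 char='d'
After 3 (w): row=0 col=5 char='s'
After 4 (l): row=0 col=6 char='t'
After 5 (l): row=0 col=7 char='a'
After 6 (k): row=0 col=7 char='a'

Answer: star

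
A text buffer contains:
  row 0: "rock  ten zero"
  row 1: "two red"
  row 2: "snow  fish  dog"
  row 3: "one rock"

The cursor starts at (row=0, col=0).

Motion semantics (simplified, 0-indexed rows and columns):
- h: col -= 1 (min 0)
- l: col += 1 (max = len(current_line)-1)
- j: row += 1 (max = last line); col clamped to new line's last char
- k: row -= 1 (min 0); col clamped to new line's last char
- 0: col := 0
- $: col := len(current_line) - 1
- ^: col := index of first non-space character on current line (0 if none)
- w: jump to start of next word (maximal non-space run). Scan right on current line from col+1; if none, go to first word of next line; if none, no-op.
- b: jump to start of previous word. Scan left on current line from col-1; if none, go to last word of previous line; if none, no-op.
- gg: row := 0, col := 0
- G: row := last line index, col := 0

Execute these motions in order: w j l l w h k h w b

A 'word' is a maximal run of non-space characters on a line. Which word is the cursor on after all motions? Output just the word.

Answer: two

Derivation:
After 1 (w): row=0 col=6 char='t'
After 2 (j): row=1 col=6 char='d'
After 3 (l): row=1 col=6 char='d'
After 4 (l): row=1 col=6 char='d'
After 5 (w): row=2 col=0 char='s'
After 6 (h): row=2 col=0 char='s'
After 7 (k): row=1 col=0 char='t'
After 8 (h): row=1 col=0 char='t'
After 9 (w): row=1 col=4 char='r'
After 10 (b): row=1 col=0 char='t'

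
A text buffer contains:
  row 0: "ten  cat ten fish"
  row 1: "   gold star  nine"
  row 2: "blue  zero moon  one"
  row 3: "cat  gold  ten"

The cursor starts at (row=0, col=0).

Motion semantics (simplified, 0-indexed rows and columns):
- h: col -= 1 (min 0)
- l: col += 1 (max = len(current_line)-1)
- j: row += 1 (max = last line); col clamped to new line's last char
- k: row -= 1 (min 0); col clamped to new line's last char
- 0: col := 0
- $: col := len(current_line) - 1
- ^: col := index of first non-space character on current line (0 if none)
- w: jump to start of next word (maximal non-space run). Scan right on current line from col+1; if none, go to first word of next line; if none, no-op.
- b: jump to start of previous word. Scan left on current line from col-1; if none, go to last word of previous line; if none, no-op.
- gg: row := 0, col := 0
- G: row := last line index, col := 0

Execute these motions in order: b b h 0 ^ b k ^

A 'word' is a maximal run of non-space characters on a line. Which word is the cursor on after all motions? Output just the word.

Answer: ten

Derivation:
After 1 (b): row=0 col=0 char='t'
After 2 (b): row=0 col=0 char='t'
After 3 (h): row=0 col=0 char='t'
After 4 (0): row=0 col=0 char='t'
After 5 (^): row=0 col=0 char='t'
After 6 (b): row=0 col=0 char='t'
After 7 (k): row=0 col=0 char='t'
After 8 (^): row=0 col=0 char='t'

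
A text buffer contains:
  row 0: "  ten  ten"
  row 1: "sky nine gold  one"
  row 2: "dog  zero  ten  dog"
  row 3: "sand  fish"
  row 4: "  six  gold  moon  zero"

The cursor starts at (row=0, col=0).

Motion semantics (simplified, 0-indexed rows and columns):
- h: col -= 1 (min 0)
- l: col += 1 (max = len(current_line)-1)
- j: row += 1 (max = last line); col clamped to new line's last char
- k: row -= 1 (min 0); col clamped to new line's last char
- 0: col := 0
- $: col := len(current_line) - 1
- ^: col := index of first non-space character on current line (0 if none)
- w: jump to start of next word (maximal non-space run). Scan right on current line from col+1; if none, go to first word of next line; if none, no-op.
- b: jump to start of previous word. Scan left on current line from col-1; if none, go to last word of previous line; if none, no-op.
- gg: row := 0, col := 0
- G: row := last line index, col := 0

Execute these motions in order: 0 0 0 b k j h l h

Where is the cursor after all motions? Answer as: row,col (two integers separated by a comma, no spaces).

Answer: 1,0

Derivation:
After 1 (0): row=0 col=0 char='_'
After 2 (0): row=0 col=0 char='_'
After 3 (0): row=0 col=0 char='_'
After 4 (b): row=0 col=0 char='_'
After 5 (k): row=0 col=0 char='_'
After 6 (j): row=1 col=0 char='s'
After 7 (h): row=1 col=0 char='s'
After 8 (l): row=1 col=1 char='k'
After 9 (h): row=1 col=0 char='s'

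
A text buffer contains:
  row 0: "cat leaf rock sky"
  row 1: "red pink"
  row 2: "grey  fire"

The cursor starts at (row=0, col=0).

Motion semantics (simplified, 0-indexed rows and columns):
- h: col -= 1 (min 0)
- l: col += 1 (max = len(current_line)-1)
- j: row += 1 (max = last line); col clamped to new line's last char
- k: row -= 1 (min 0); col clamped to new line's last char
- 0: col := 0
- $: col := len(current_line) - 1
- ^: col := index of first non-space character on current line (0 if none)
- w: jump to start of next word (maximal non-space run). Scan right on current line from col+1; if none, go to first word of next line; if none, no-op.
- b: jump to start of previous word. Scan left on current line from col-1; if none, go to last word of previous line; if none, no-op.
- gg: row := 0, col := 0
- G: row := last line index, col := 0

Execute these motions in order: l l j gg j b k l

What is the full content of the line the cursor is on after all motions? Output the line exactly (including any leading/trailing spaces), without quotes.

Answer: cat leaf rock sky

Derivation:
After 1 (l): row=0 col=1 char='a'
After 2 (l): row=0 col=2 char='t'
After 3 (j): row=1 col=2 char='d'
After 4 (gg): row=0 col=0 char='c'
After 5 (j): row=1 col=0 char='r'
After 6 (b): row=0 col=14 char='s'
After 7 (k): row=0 col=14 char='s'
After 8 (l): row=0 col=15 char='k'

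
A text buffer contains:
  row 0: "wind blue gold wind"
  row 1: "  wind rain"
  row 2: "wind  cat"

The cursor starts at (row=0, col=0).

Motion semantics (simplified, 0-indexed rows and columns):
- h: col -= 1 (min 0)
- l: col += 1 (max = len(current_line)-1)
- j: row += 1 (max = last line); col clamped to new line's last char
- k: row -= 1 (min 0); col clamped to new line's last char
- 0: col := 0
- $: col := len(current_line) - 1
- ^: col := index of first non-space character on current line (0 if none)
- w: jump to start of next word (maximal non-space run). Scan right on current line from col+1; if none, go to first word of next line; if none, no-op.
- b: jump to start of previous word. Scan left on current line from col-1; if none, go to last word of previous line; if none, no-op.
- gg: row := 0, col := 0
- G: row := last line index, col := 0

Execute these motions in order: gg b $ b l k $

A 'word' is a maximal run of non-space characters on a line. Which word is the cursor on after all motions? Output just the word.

After 1 (gg): row=0 col=0 char='w'
After 2 (b): row=0 col=0 char='w'
After 3 ($): row=0 col=18 char='d'
After 4 (b): row=0 col=15 char='w'
After 5 (l): row=0 col=16 char='i'
After 6 (k): row=0 col=16 char='i'
After 7 ($): row=0 col=18 char='d'

Answer: wind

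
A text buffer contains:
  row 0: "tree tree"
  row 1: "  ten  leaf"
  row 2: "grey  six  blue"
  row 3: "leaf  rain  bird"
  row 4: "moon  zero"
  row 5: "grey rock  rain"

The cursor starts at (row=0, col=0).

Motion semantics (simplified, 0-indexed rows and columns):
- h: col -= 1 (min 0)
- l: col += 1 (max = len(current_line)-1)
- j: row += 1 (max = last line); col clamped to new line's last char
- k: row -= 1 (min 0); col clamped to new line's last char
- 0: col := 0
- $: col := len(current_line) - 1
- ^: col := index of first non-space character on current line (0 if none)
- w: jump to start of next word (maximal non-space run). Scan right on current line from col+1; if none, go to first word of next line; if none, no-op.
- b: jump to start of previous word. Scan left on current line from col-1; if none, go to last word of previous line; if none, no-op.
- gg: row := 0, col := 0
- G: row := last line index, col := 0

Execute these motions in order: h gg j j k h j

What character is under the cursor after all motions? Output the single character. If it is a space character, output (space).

After 1 (h): row=0 col=0 char='t'
After 2 (gg): row=0 col=0 char='t'
After 3 (j): row=1 col=0 char='_'
After 4 (j): row=2 col=0 char='g'
After 5 (k): row=1 col=0 char='_'
After 6 (h): row=1 col=0 char='_'
After 7 (j): row=2 col=0 char='g'

Answer: g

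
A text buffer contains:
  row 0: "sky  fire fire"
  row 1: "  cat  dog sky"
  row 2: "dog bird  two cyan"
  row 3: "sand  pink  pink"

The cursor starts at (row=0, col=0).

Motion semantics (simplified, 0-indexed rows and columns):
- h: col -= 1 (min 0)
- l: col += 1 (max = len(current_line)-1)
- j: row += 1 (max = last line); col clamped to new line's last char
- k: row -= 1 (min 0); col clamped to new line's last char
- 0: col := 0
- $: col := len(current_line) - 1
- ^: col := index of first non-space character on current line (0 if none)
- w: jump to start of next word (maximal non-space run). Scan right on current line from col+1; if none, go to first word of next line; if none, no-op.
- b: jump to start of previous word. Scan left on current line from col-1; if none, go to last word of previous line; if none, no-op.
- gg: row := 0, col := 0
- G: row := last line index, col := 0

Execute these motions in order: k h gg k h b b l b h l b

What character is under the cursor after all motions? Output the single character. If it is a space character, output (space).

After 1 (k): row=0 col=0 char='s'
After 2 (h): row=0 col=0 char='s'
After 3 (gg): row=0 col=0 char='s'
After 4 (k): row=0 col=0 char='s'
After 5 (h): row=0 col=0 char='s'
After 6 (b): row=0 col=0 char='s'
After 7 (b): row=0 col=0 char='s'
After 8 (l): row=0 col=1 char='k'
After 9 (b): row=0 col=0 char='s'
After 10 (h): row=0 col=0 char='s'
After 11 (l): row=0 col=1 char='k'
After 12 (b): row=0 col=0 char='s'

Answer: s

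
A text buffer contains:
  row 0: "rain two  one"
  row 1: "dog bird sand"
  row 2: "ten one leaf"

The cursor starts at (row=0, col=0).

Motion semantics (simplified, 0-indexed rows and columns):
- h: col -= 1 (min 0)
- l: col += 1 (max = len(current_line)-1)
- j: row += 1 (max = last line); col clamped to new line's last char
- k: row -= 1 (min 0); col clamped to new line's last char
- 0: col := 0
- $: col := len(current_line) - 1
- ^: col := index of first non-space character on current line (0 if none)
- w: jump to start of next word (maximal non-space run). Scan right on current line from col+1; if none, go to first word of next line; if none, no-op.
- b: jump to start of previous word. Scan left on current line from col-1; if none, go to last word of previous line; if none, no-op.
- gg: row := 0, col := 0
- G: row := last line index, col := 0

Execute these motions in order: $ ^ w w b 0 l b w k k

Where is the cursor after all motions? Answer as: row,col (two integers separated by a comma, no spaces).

Answer: 0,5

Derivation:
After 1 ($): row=0 col=12 char='e'
After 2 (^): row=0 col=0 char='r'
After 3 (w): row=0 col=5 char='t'
After 4 (w): row=0 col=10 char='o'
After 5 (b): row=0 col=5 char='t'
After 6 (0): row=0 col=0 char='r'
After 7 (l): row=0 col=1 char='a'
After 8 (b): row=0 col=0 char='r'
After 9 (w): row=0 col=5 char='t'
After 10 (k): row=0 col=5 char='t'
After 11 (k): row=0 col=5 char='t'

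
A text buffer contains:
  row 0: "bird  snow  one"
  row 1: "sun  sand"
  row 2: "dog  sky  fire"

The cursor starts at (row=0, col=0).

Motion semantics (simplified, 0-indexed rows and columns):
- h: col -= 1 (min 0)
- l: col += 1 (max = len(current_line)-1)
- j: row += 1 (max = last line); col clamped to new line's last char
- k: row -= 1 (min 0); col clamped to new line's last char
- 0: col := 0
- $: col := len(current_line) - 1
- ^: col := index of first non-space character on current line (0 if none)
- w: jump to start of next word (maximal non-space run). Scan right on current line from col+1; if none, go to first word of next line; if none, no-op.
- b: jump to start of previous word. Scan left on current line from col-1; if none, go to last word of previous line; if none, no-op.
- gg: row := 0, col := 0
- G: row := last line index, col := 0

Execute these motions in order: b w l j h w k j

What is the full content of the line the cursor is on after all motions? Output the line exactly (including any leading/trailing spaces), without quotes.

After 1 (b): row=0 col=0 char='b'
After 2 (w): row=0 col=6 char='s'
After 3 (l): row=0 col=7 char='n'
After 4 (j): row=1 col=7 char='n'
After 5 (h): row=1 col=6 char='a'
After 6 (w): row=2 col=0 char='d'
After 7 (k): row=1 col=0 char='s'
After 8 (j): row=2 col=0 char='d'

Answer: dog  sky  fire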